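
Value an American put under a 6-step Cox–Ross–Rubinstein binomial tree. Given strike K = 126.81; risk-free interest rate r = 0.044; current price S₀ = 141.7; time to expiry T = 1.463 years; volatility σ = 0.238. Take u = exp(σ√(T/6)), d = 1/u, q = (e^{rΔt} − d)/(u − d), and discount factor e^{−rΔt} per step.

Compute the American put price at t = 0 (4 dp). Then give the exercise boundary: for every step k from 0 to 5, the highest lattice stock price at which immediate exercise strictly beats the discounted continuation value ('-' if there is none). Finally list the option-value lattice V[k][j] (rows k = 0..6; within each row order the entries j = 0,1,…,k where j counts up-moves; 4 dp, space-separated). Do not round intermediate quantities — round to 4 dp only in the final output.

Δt=0.24383  u=1.12471  d=0.88912  q=0.51644  discount=0.98933
step 6 (expiry): payoffs max(K−S,0) = 56.8045 38.2554 14.7913 0.0000 0.0000 0.0000 0.0000
step 5: (k=5,j=0): S=78.7357, (K−S)⁺=48.0743, hold=46.7211 ⇒ V=48.0743 exercise | (k=5,j=1): S=99.5981, (K−S)⁺=27.2119, hold=25.8587 ⇒ V=27.2119 exercise | (k=5,j=2): S=125.9883, (K−S)⁺=0.8217, hold=7.0762 ⇒ V=7.0762 continue | (k=5,j=3): S=159.3711, (K−S)⁺=0.0000, hold=0.0000 ⇒ V=0.0000 continue | (k=5,j=4): S=201.5992, (K−S)⁺=0.0000, hold=0.0000 ⇒ V=0.0000 continue | (k=5,j=5): S=255.0164, (K−S)⁺=0.0000, hold=0.0000 ⇒ V=0.0000 continue  boundary S*=99.5981
step 4: (k=4,j=0): S=88.5546, (K−S)⁺=38.2554, hold=36.9022 ⇒ V=38.2554 exercise | (k=4,j=1): S=112.0187, (K−S)⁺=14.7913, hold=16.6337 ⇒ V=16.6337 continue | (k=4,j=2): S=141.7000, (K−S)⁺=0.0000, hold=3.3853 ⇒ V=3.3853 continue | (k=4,j=3): S=179.2459, (K−S)⁺=0.0000, hold=0.0000 ⇒ V=0.0000 continue | (k=4,j=4): S=226.7402, (K−S)⁺=0.0000, hold=0.0000 ⇒ V=0.0000 continue  boundary S*=88.5546
step 3: (k=3,j=0): S=99.5981, (K−S)⁺=27.2119, hold=26.8000 ⇒ V=27.2119 exercise | (k=3,j=1): S=125.9883, (K−S)⁺=0.8217, hold=9.6872 ⇒ V=9.6872 continue | (k=3,j=2): S=159.3711, (K−S)⁺=0.0000, hold=1.6195 ⇒ V=1.6195 continue | (k=3,j=3): S=201.5992, (K−S)⁺=0.0000, hold=0.0000 ⇒ V=0.0000 continue  boundary S*=99.5981
step 2: (k=2,j=0): S=112.0187, (K−S)⁺=14.7913, hold=17.9677 ⇒ V=17.9677 continue | (k=2,j=1): S=141.7000, (K−S)⁺=0.0000, hold=5.4618 ⇒ V=5.4618 continue | (k=2,j=2): S=179.2459, (K−S)⁺=0.0000, hold=0.7748 ⇒ V=0.7748 continue  boundary S*=-
step 1: (k=1,j=0): S=125.9883, (K−S)⁺=0.8217, hold=11.3864 ⇒ V=11.3864 continue | (k=1,j=1): S=159.3711, (K−S)⁺=0.0000, hold=3.0088 ⇒ V=3.0088 continue  boundary S*=-
step 0: (k=0,j=0): S=141.7000, (K−S)⁺=0.0000, hold=6.9845 ⇒ V=6.9845 continue  boundary S*=-

price = 6.9845
boundary = - - - 99.5981 88.5546 99.5981
tree:
6.9845
11.3864 3.0088
17.9677 5.4618 0.7748
27.2119 9.6872 1.6195 0.0000
38.2554 16.6337 3.3853 0.0000 0.0000
48.0743 27.2119 7.0762 0.0000 0.0000 0.0000
56.8045 38.2554 14.7913 0.0000 0.0000 0.0000 0.0000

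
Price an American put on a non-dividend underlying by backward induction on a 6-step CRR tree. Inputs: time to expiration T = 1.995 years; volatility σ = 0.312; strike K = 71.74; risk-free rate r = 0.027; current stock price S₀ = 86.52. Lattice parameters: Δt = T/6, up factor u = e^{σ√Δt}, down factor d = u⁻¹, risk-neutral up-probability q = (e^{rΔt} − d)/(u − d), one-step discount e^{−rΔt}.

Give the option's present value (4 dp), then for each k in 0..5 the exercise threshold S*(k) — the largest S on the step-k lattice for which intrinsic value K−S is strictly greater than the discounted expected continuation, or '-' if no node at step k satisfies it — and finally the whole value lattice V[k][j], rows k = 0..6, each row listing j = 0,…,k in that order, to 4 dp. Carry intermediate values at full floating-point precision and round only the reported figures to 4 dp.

params: Δt=0.33250 u=1.19711 d=0.83535 q=0.48007 e^(-rΔt)=0.99106
t_6 payoffs: 42.3420 29.6107 11.3659 0.0000 0.0000 0.0000 0.0000
t_5: node(5,0) S=35.1926 payoff=36.5474 vs cont=35.9062 → 36.5474 [stop]  node(5,1) S=50.4333 payoff=21.3067 vs cont=20.6655 → 21.3067 [stop]  node(5,2) S=72.2742 payoff=0.0000 vs cont=5.8567 → 5.8567 [wait]  node(5,3) S=103.5737 payoff=0.0000 vs cont=0.0000 → 0.0000 [wait]  node(5,4) S=148.4279 payoff=0.0000 vs cont=0.0000 → 0.0000 [wait]  node(5,5) S=212.7070 payoff=0.0000 vs cont=0.0000 → 0.0000 [wait]  ⇒ S*(5)=50.4333
t_4: node(4,0) S=42.1293 payoff=29.6107 vs cont=28.9695 → 29.6107 [stop]  node(4,1) S=60.3741 payoff=11.3659 vs cont=13.7654 → 13.7654 [wait]  node(4,2) S=86.5200 payoff=0.0000 vs cont=3.0178 → 3.0178 [wait]  node(4,3) S=123.9888 payoff=0.0000 vs cont=0.0000 → 0.0000 [wait]  node(4,4) S=177.6841 payoff=0.0000 vs cont=0.0000 → 0.0000 [wait]  ⇒ S*(4)=42.1293
t_3: node(3,0) S=50.4333 payoff=21.3067 vs cont=21.8072 → 21.8072 [wait]  node(3,1) S=72.2742 payoff=0.0000 vs cont=8.5289 → 8.5289 [wait]  node(3,2) S=103.5737 payoff=0.0000 vs cont=1.5550 → 1.5550 [wait]  node(3,3) S=148.4279 payoff=0.0000 vs cont=0.0000 → 0.0000 [wait]  ⇒ S*(3)=-
t_2: node(2,0) S=60.3741 payoff=11.3659 vs cont=15.2947 → 15.2947 [wait]  node(2,1) S=86.5200 payoff=0.0000 vs cont=5.1346 → 5.1346 [wait]  node(2,2) S=123.9888 payoff=0.0000 vs cont=0.8013 → 0.8013 [wait]  ⇒ S*(2)=-
t_1: node(1,0) S=72.2742 payoff=0.0000 vs cont=10.3240 → 10.3240 [wait]  node(1,1) S=103.5737 payoff=0.0000 vs cont=3.0270 → 3.0270 [wait]  ⇒ S*(1)=-
t_0: node(0,0) S=86.5200 payoff=0.0000 vs cont=6.7600 → 6.7600 [wait]  ⇒ S*(0)=-

price = 6.7600
boundary = - - - - 42.1293 50.4333
tree:
6.7600
10.3240 3.0270
15.2947 5.1346 0.8013
21.8072 8.5289 1.5550 0.0000
29.6107 13.7654 3.0178 0.0000 0.0000
36.5474 21.3067 5.8567 0.0000 0.0000 0.0000
42.3420 29.6107 11.3659 0.0000 0.0000 0.0000 0.0000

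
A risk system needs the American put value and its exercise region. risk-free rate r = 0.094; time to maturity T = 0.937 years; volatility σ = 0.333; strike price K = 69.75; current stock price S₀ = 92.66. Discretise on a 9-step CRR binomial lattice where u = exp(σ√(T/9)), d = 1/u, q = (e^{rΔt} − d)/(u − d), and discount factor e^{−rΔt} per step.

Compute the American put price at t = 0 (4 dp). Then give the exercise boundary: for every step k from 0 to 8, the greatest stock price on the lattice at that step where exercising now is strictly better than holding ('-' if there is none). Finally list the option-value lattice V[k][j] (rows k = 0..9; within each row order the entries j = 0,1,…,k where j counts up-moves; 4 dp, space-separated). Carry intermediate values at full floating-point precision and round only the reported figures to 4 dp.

price = 1.6656
boundary = - - - - - 54.1471 48.6308 54.1471 60.2890
tree:
1.6656
2.7473 0.6939
4.4342 1.2350 0.2053
6.9737 2.1631 0.3978 0.0307
10.6306 3.7145 0.7654 0.0644 0.0000
15.6029 6.2209 1.4606 0.1352 0.0000 0.0000
21.1192 10.0803 2.7596 0.2837 0.0000 0.0000 0.0000
26.0735 15.6029 5.1498 0.5953 0.0000 0.0000 0.0000 0.0000
30.5231 21.1192 9.4610 1.2494 0.0000 0.0000 0.0000 0.0000 0.0000
34.5193 26.0735 15.6029 2.6223 0.0000 0.0000 0.0000 0.0000 0.0000 0.0000

Δt=0.10411, u=1.11343, d=0.89812, q=0.51884, disc=e^(-rΔt)=0.99026
k=9 terminal: V=max(K-S,0) → 34.5193 26.0735 15.6029 2.6223 0.0000 0.0000 0.0000 0.0000 0.0000 0.0000
k=8: j=0 S=39.2269 intr=30.5231 cont=29.8438 V=30.5231[EX]; j=1 S=48.6308 intr=21.1192 cont=20.4399 V=21.1192[EX]; j=2 S=60.2890 intr=9.4610 cont=8.7817 V=9.4610[EX]; j=3 S=74.7421 intr=0.0000 cont=1.2494 V=1.2494[hold]; j=4 S=92.6600 intr=0.0000 cont=0.0000 V=0.0000[hold]; j=5 S=114.8733 intr=0.0000 cont=0.0000 V=0.0000[hold]; j=6 S=142.4119 intr=0.0000 cont=0.0000 V=0.0000[hold]; j=7 S=176.5522 intr=0.0000 cont=0.0000 V=0.0000[hold]; j=8 S=218.8770 intr=0.0000 cont=0.0000 V=0.0000[hold]  S*(8)=60.2890
k=7: j=0 S=43.6765 intr=26.0735 cont=25.3942 V=26.0735[EX]; j=1 S=54.1471 intr=15.6029 cont=14.9237 V=15.6029[EX]; j=2 S=67.1277 intr=2.6223 cont=5.1498 V=5.1498[hold]; j=3 S=83.2202 intr=0.0000 cont=0.5953 V=0.5953[hold]; j=4 S=103.1706 intr=0.0000 cont=0.0000 V=0.0000[hold]; j=5 S=127.9036 intr=0.0000 cont=0.0000 V=0.0000[hold]; j=6 S=158.5659 intr=0.0000 cont=0.0000 V=0.0000[hold]; j=7 S=196.5788 intr=0.0000 cont=0.0000 V=0.0000[hold]  S*(7)=54.1471
k=6: j=0 S=48.6308 intr=21.1192 cont=20.4399 V=21.1192[EX]; j=1 S=60.2890 intr=9.4610 cont=10.0803 V=10.0803[hold]; j=2 S=74.7421 intr=0.0000 cont=2.7596 V=2.7596[hold]; j=3 S=92.6600 intr=0.0000 cont=0.2837 V=0.2837[hold]; j=4 S=114.8733 intr=0.0000 cont=0.0000 V=0.0000[hold]; j=5 S=142.4119 intr=0.0000 cont=0.0000 V=0.0000[hold]; j=6 S=176.5522 intr=0.0000 cont=0.0000 V=0.0000[hold]  S*(6)=48.6308
k=5: j=0 S=54.1471 intr=15.6029 cont=15.2419 V=15.6029[EX]; j=1 S=67.1277 intr=2.6223 cont=6.2209 V=6.2209[hold]; j=2 S=83.2202 intr=0.0000 cont=1.4606 V=1.4606[hold]; j=3 S=103.1706 intr=0.0000 cont=0.1352 V=0.1352[hold]; j=4 S=127.9036 intr=0.0000 cont=0.0000 V=0.0000[hold]; j=5 S=158.5659 intr=0.0000 cont=0.0000 V=0.0000[hold]  S*(5)=54.1471
k=4: j=0 S=60.2890 intr=9.4610 cont=10.6306 V=10.6306[hold]; j=1 S=74.7421 intr=0.0000 cont=3.7145 V=3.7145[hold]; j=2 S=92.6600 intr=0.0000 cont=0.7654 V=0.7654[hold]; j=3 S=114.8733 intr=0.0000 cont=0.0644 V=0.0644[hold]; j=4 S=142.4119 intr=0.0000 cont=0.0000 V=0.0000[hold]  S*(4)=-
k=3: j=0 S=67.1277 intr=2.6223 cont=6.9737 V=6.9737[hold]; j=1 S=83.2202 intr=0.0000 cont=2.1631 V=2.1631[hold]; j=2 S=103.1706 intr=0.0000 cont=0.3978 V=0.3978[hold]; j=3 S=127.9036 intr=0.0000 cont=0.0307 V=0.0307[hold]  S*(3)=-
k=2: j=0 S=74.7421 intr=0.0000 cont=4.4342 V=4.4342[hold]; j=1 S=92.6600 intr=0.0000 cont=1.2350 V=1.2350[hold]; j=2 S=114.8733 intr=0.0000 cont=0.2053 V=0.2053[hold]  S*(2)=-
k=1: j=0 S=83.2202 intr=0.0000 cont=2.7473 V=2.7473[hold]; j=1 S=103.1706 intr=0.0000 cont=0.6939 V=0.6939[hold]  S*(1)=-
k=0: j=0 S=92.6600 intr=0.0000 cont=1.6656 V=1.6656[hold]  S*(0)=-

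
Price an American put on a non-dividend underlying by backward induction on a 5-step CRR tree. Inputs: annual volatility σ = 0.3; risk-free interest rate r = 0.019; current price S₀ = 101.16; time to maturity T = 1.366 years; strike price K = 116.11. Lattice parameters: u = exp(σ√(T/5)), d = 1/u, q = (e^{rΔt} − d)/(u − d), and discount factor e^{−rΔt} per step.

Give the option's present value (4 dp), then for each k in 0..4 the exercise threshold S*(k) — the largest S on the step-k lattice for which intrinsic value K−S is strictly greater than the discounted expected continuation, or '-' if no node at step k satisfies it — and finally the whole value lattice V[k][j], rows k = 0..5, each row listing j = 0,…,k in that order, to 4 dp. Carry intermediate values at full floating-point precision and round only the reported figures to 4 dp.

price = 21.8260
boundary = - - 73.9280 86.4787 73.9280
tree:
21.8260
31.0528 11.9639
42.1820 19.2087 4.1637
52.9111 29.6313 8.0089 0.0000
62.0832 42.1820 15.4050 0.0000 0.0000
69.9241 52.9111 29.6313 0.0000 0.0000 0.0000

Δt=0.27320  u=1.16977  d=0.85487  q=0.47741  discount=0.99482
step 5 (expiry): payoffs max(K−S,0) = 69.9241 52.9111 29.6313 0.0000 0.0000 0.0000
step 4: (k=4,j=0): S=54.0268, (K−S)⁺=62.0832, hold=61.4820 ⇒ V=62.0832 exercise | (k=4,j=1): S=73.9280, (K−S)⁺=42.1820, hold=41.5808 ⇒ V=42.1820 exercise | (k=4,j=2): S=101.1600, (K−S)⁺=14.9500, hold=15.4050 ⇒ V=15.4050 continue | (k=4,j=3): S=138.4231, (K−S)⁺=0.0000, hold=0.0000 ⇒ V=0.0000 continue | (k=4,j=4): S=189.4123, (K−S)⁺=0.0000, hold=0.0000 ⇒ V=0.0000 continue  boundary S*=73.9280
step 3: (k=3,j=0): S=63.1989, (K−S)⁺=52.9111, hold=52.3100 ⇒ V=52.9111 exercise | (k=3,j=1): S=86.4787, (K−S)⁺=29.6313, hold=29.2463 ⇒ V=29.6313 exercise | (k=3,j=2): S=118.3338, (K−S)⁺=0.0000, hold=8.0089 ⇒ V=8.0089 continue | (k=3,j=3): S=161.9229, (K−S)⁺=0.0000, hold=0.0000 ⇒ V=0.0000 continue  boundary S*=86.4787
step 2: (k=2,j=0): S=73.9280, (K−S)⁺=42.1820, hold=41.5808 ⇒ V=42.1820 exercise | (k=2,j=1): S=101.1600, (K−S)⁺=14.9500, hold=19.2087 ⇒ V=19.2087 continue | (k=2,j=2): S=138.4231, (K−S)⁺=0.0000, hold=4.1637 ⇒ V=4.1637 continue  boundary S*=73.9280
step 1: (k=1,j=0): S=86.4787, (K−S)⁺=29.6313, hold=31.0528 ⇒ V=31.0528 continue | (k=1,j=1): S=118.3338, (K−S)⁺=0.0000, hold=11.9639 ⇒ V=11.9639 continue  boundary S*=-
step 0: (k=0,j=0): S=101.1600, (K−S)⁺=14.9500, hold=21.8260 ⇒ V=21.8260 continue  boundary S*=-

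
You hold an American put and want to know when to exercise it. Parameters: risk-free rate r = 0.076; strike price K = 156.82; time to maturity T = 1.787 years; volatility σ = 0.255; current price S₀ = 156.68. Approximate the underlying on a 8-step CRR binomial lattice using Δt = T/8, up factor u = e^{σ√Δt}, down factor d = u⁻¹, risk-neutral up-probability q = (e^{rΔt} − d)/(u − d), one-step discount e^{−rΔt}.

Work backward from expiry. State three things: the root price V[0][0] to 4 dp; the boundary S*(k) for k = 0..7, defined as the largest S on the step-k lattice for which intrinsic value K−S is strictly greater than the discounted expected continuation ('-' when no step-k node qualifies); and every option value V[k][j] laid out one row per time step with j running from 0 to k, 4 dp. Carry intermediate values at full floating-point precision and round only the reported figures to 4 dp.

Δt=0.22337  u=1.12808  d=0.88646  q=0.54077  discount=0.98317
step 8 (expiry): payoffs max(K−S,0) = 97.0772 80.7930 60.0703 33.6991 0.1400 0.0000 0.0000 0.0000 0.0000
step 7: (k=7,j=0): S=67.3949, (K−S)⁺=89.4251, hold=86.7854 ⇒ V=89.4251 exercise | (k=7,j=1): S=85.7647, (K−S)⁺=71.0553, hold=68.4155 ⇒ V=71.0553 exercise | (k=7,j=2): S=109.1417, (K−S)⁺=47.6783, hold=45.0385 ⇒ V=47.6783 exercise | (k=7,j=3): S=138.8905, (K−S)⁺=17.9295, hold=15.2897 ⇒ V=17.9295 exercise | (k=7,j=4): S=176.7480, (K−S)⁺=0.0000, hold=0.0632 ⇒ V=0.0632 continue | (k=7,j=5): S=224.9244, (K−S)⁺=0.0000, hold=0.0000 ⇒ V=0.0000 continue | (k=7,j=6): S=286.2322, (K−S)⁺=0.0000, hold=0.0000 ⇒ V=0.0000 continue | (k=7,j=7): S=364.2507, (K−S)⁺=0.0000, hold=0.0000 ⇒ V=0.0000 continue  boundary S*=138.8905
step 6: (k=6,j=0): S=76.0270, (K−S)⁺=80.7930, hold=78.1532 ⇒ V=80.7930 exercise | (k=6,j=1): S=96.7497, (K−S)⁺=60.0703, hold=57.4305 ⇒ V=60.0703 exercise | (k=6,j=2): S=123.1209, (K−S)⁺=33.6991, hold=31.0594 ⇒ V=33.6991 exercise | (k=6,j=3): S=156.6800, (K−S)⁺=0.1400, hold=8.1288 ⇒ V=8.1288 continue | (k=6,j=4): S=199.3864, (K−S)⁺=0.0000, hold=0.0285 ⇒ V=0.0285 continue | (k=6,j=5): S=253.7333, (K−S)⁺=0.0000, hold=0.0000 ⇒ V=0.0000 continue | (k=6,j=6): S=322.8936, (K−S)⁺=0.0000, hold=0.0000 ⇒ V=0.0000 continue  boundary S*=123.1209
step 5: (k=5,j=0): S=85.7647, (K−S)⁺=71.0553, hold=68.4155 ⇒ V=71.0553 exercise | (k=5,j=1): S=109.1417, (K−S)⁺=47.6783, hold=45.0385 ⇒ V=47.6783 exercise | (k=5,j=2): S=138.8905, (K−S)⁺=17.9295, hold=19.5371 ⇒ V=19.5371 continue | (k=5,j=3): S=176.7480, (K−S)⁺=0.0000, hold=3.6854 ⇒ V=3.6854 continue | (k=5,j=4): S=224.9244, (K−S)⁺=0.0000, hold=0.0129 ⇒ V=0.0129 continue | (k=5,j=5): S=286.2322, (K−S)⁺=0.0000, hold=0.0000 ⇒ V=0.0000 continue  boundary S*=109.1417
step 4: (k=4,j=0): S=96.7497, (K−S)⁺=60.0703, hold=57.4305 ⇒ V=60.0703 exercise | (k=4,j=1): S=123.1209, (K−S)⁺=33.6991, hold=31.9141 ⇒ V=33.6991 exercise | (k=4,j=2): S=156.6800, (K−S)⁺=0.1400, hold=10.7804 ⇒ V=10.7804 continue | (k=4,j=3): S=199.3864, (K−S)⁺=0.0000, hold=1.6708 ⇒ V=1.6708 continue | (k=4,j=4): S=253.7333, (K−S)⁺=0.0000, hold=0.0058 ⇒ V=0.0058 continue  boundary S*=123.1209
step 3: (k=3,j=0): S=109.1417, (K−S)⁺=47.6783, hold=45.0385 ⇒ V=47.6783 exercise | (k=3,j=1): S=138.8905, (K−S)⁺=17.9295, hold=20.9468 ⇒ V=20.9468 continue | (k=3,j=2): S=176.7480, (K−S)⁺=0.0000, hold=5.7557 ⇒ V=5.7557 continue | (k=3,j=3): S=224.9244, (K−S)⁺=0.0000, hold=0.7575 ⇒ V=0.7575 continue  boundary S*=109.1417
step 2: (k=2,j=0): S=123.1209, (K−S)⁺=33.6991, hold=32.6636 ⇒ V=33.6991 exercise | (k=2,j=1): S=156.6800, (K−S)⁺=0.1400, hold=12.5177 ⇒ V=12.5177 continue | (k=2,j=2): S=199.3864, (K−S)⁺=0.0000, hold=3.0014 ⇒ V=3.0014 continue  boundary S*=123.1209
step 1: (k=1,j=0): S=138.8905, (K−S)⁺=17.9295, hold=21.8704 ⇒ V=21.8704 continue | (k=1,j=1): S=176.7480, (K−S)⁺=0.0000, hold=7.2475 ⇒ V=7.2475 continue  boundary S*=-
step 0: (k=0,j=0): S=156.6800, (K−S)⁺=0.1400, hold=13.7278 ⇒ V=13.7278 continue  boundary S*=-

price = 13.7278
boundary = - - 123.1209 109.1417 123.1209 109.1417 123.1209 138.8905
tree:
13.7278
21.8704 7.2475
33.6991 12.5177 3.0014
47.6783 20.9468 5.7557 0.7575
60.0703 33.6991 10.7804 1.6708 0.0058
71.0553 47.6783 19.5371 3.6854 0.0129 0.0000
80.7930 60.0703 33.6991 8.1288 0.0285 0.0000 0.0000
89.4251 71.0553 47.6783 17.9295 0.0632 0.0000 0.0000 0.0000
97.0772 80.7930 60.0703 33.6991 0.1400 0.0000 0.0000 0.0000 0.0000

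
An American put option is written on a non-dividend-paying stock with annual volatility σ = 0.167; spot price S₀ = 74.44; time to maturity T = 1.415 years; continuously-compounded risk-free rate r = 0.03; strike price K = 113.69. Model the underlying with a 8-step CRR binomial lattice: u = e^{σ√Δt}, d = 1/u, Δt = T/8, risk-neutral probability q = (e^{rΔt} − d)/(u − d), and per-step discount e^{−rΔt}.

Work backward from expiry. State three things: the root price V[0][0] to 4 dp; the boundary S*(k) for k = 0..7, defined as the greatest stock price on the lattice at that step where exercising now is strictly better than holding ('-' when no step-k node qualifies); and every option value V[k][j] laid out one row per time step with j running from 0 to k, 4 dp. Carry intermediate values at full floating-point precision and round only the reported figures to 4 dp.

params: Δt=0.17688 u=1.07276 d=0.93218 q=0.52029 e^(-rΔt)=0.99471
t_8 payoffs: 71.2488 64.8482 57.4822 49.0053 39.2500 28.0235 15.1038 0.2358 0.0000
t_7: node(7,0) S=45.5292 payoff=68.1608 vs cont=67.5592 → 68.1608 [stop]  node(7,1) S=52.3955 payoff=61.2945 vs cont=60.6928 → 61.2945 [stop]  node(7,2) S=60.2975 payoff=53.3925 vs cont=52.7908 → 53.3925 [stop]  node(7,3) S=69.3911 payoff=44.2989 vs cont=43.6972 → 44.2989 [stop]  node(7,4) S=79.8562 payoff=33.8338 vs cont=33.2321 → 33.8338 [stop]  node(7,5) S=91.8996 payoff=21.7904 vs cont=21.1887 → 21.7904 [stop]  node(7,6) S=105.7593 payoff=7.9307 vs cont=7.3291 → 7.9307 [stop]  node(7,7) S=121.7091 payoff=0.0000 vs cont=0.1125 → 0.1125 [wait]  ⇒ S*(7)=105.7593
t_6: node(6,0) S=48.8418 payoff=64.8482 vs cont=64.2465 → 64.8482 [stop]  node(6,1) S=56.2078 payoff=57.4822 vs cont=56.8805 → 57.4822 [stop]  node(6,2) S=64.6847 payoff=49.0053 vs cont=48.4036 → 49.0053 [stop]  node(6,3) S=74.4400 payoff=39.2500 vs cont=38.6483 → 39.2500 [stop]  node(6,4) S=85.6665 payoff=28.0235 vs cont=27.4218 → 28.0235 [stop]  node(6,5) S=98.5862 payoff=15.1038 vs cont=14.5022 → 15.1038 [stop]  node(6,6) S=113.4542 payoff=0.2358 vs cont=3.8425 → 3.8425 [wait]  ⇒ S*(6)=98.5862
t_5: node(5,0) S=52.3955 payoff=61.2945 vs cont=60.6928 → 61.2945 [stop]  node(5,1) S=60.2975 payoff=53.3925 vs cont=52.7908 → 53.3925 [stop]  node(5,2) S=69.3911 payoff=44.2989 vs cont=43.6972 → 44.2989 [stop]  node(5,3) S=79.8562 payoff=33.8338 vs cont=33.2321 → 33.8338 [stop]  node(5,4) S=91.8996 payoff=21.7904 vs cont=21.1887 → 21.7904 [stop]  node(5,5) S=105.7593 payoff=7.9307 vs cont=9.1957 → 9.1957 [wait]  ⇒ S*(5)=91.8996
t_4: node(4,0) S=56.2078 payoff=57.4822 vs cont=56.8805 → 57.4822 [stop]  node(4,1) S=64.6847 payoff=49.0053 vs cont=48.4036 → 49.0053 [stop]  node(4,2) S=74.4400 payoff=39.2500 vs cont=38.6483 → 39.2500 [stop]  node(4,3) S=85.6665 payoff=28.0235 vs cont=27.4218 → 28.0235 [stop]  node(4,4) S=98.5862 payoff=15.1038 vs cont=15.1568 → 15.1568 [wait]  ⇒ S*(4)=85.6665
t_3: node(3,0) S=60.2975 payoff=53.3925 vs cont=52.7908 → 53.3925 [stop]  node(3,1) S=69.3911 payoff=44.2989 vs cont=43.6972 → 44.2989 [stop]  node(3,2) S=79.8562 payoff=33.8338 vs cont=33.2321 → 33.8338 [stop]  node(3,3) S=91.8996 payoff=21.7904 vs cont=21.2162 → 21.7904 [stop]  ⇒ S*(3)=91.8996
t_2: node(2,0) S=64.6847 payoff=49.0053 vs cont=48.4036 → 49.0053 [stop]  node(2,1) S=74.4400 payoff=39.2500 vs cont=38.6483 → 39.2500 [stop]  node(2,2) S=85.6665 payoff=28.0235 vs cont=27.4218 → 28.0235 [stop]  ⇒ S*(2)=85.6665
t_1: node(1,0) S=69.3911 payoff=44.2989 vs cont=43.6972 → 44.2989 [stop]  node(1,1) S=79.8562 payoff=33.8338 vs cont=33.2321 → 33.8338 [stop]  ⇒ S*(1)=79.8562
t_0: node(0,0) S=74.4400 payoff=39.2500 vs cont=38.6483 → 39.2500 [stop]  ⇒ S*(0)=74.4400

price = 39.2500
boundary = 74.4400 79.8562 85.6665 91.8996 85.6665 91.8996 98.5862 105.7593
tree:
39.2500
44.2989 33.8338
49.0053 39.2500 28.0235
53.3925 44.2989 33.8338 21.7904
57.4822 49.0053 39.2500 28.0235 15.1568
61.2945 53.3925 44.2989 33.8338 21.7904 9.1957
64.8482 57.4822 49.0053 39.2500 28.0235 15.1038 3.8425
68.1608 61.2945 53.3925 44.2989 33.8338 21.7904 7.9307 0.1125
71.2488 64.8482 57.4822 49.0053 39.2500 28.0235 15.1038 0.2358 0.0000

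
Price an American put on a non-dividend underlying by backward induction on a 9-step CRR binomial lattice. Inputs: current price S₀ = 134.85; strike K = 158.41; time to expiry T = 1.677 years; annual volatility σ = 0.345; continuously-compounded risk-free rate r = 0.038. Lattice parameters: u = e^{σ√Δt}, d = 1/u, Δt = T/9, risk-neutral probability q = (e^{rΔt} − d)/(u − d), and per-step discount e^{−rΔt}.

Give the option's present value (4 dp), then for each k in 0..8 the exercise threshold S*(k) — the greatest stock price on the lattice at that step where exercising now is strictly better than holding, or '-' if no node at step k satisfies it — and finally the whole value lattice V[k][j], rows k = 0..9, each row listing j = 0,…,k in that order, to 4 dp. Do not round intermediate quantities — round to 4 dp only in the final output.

params: Δt=0.18633 u=1.16058 d=0.86163 q=0.48661 e^(-rΔt)=0.99294
t_9 payoffs: 123.1112 110.8641 94.3677 72.1478 42.2186 1.9052 0.0000 0.0000 0.0000 0.0000
t_8: node(8,0) S=40.9672 payoff=117.4428 vs cont=116.3251 → 117.4428 [stop]  node(8,1) S=55.1811 payoff=103.2289 vs cont=102.1113 → 103.2289 [stop]  node(8,2) S=74.3265 payoff=84.0835 vs cont=82.9658 → 84.0835 [stop]  node(8,3) S=100.1146 payoff=58.2954 vs cont=57.1777 → 58.2954 [stop]  node(8,4) S=134.8500 payoff=23.5600 vs cont=22.4423 → 23.5600 [stop]  node(8,5) S=181.6371 payoff=0.0000 vs cont=0.9712 → 0.9712 [wait]  node(8,6) S=244.6573 payoff=0.0000 vs cont=0.0000 → 0.0000 [wait]  node(8,7) S=329.5428 payoff=0.0000 vs cont=0.0000 → 0.0000 [wait]  node(8,8) S=443.8800 payoff=0.0000 vs cont=0.0000 → 0.0000 [wait]  ⇒ S*(8)=134.8500
t_7: node(7,0) S=47.5459 payoff=110.8641 vs cont=109.7464 → 110.8641 [stop]  node(7,1) S=64.0423 payoff=94.3677 vs cont=93.2500 → 94.3677 [stop]  node(7,2) S=86.2622 payoff=72.1478 vs cont=71.0301 → 72.1478 [stop]  node(7,3) S=116.1914 payoff=42.2186 vs cont=41.1009 → 42.2186 [stop]  node(7,4) S=156.5048 payoff=1.9052 vs cont=12.4795 → 12.4795 [wait]  node(7,5) S=210.8052 payoff=0.0000 vs cont=0.4951 → 0.4951 [wait]  node(7,6) S=283.9456 payoff=0.0000 vs cont=0.0000 → 0.0000 [wait]  node(7,7) S=382.4624 payoff=0.0000 vs cont=0.0000 → 0.0000 [wait]  ⇒ S*(7)=116.1914
t_6: node(6,0) S=55.1811 payoff=103.2289 vs cont=102.1113 → 103.2289 [stop]  node(6,1) S=74.3265 payoff=84.0835 vs cont=82.9658 → 84.0835 [stop]  node(6,2) S=100.1146 payoff=58.2954 vs cont=57.1777 → 58.2954 [stop]  node(6,3) S=134.8500 payoff=23.5600 vs cont=27.5515 → 27.5515 [wait]  node(6,4) S=181.6371 payoff=0.0000 vs cont=6.6009 → 6.6009 [wait]  node(6,5) S=244.6573 payoff=0.0000 vs cont=0.2524 → 0.2524 [wait]  node(6,6) S=329.5428 payoff=0.0000 vs cont=0.0000 → 0.0000 [wait]  ⇒ S*(6)=100.1146
t_5: node(5,0) S=64.0423 payoff=94.3677 vs cont=93.2500 → 94.3677 [stop]  node(5,1) S=86.2622 payoff=72.1478 vs cont=71.0301 → 72.1478 [stop]  node(5,2) S=116.1914 payoff=42.2186 vs cont=43.0295 → 43.0295 [wait]  node(5,3) S=156.5048 payoff=1.9052 vs cont=17.2343 → 17.2343 [wait]  node(5,4) S=210.8052 payoff=0.0000 vs cont=3.4869 → 3.4869 [wait]  node(5,5) S=283.9456 payoff=0.0000 vs cont=0.1287 → 0.1287 [wait]  ⇒ S*(5)=86.2622
t_4: node(4,0) S=74.3265 payoff=84.0835 vs cont=82.9658 → 84.0835 [stop]  node(4,1) S=100.1146 payoff=58.2954 vs cont=57.5696 → 58.2954 [stop]  node(4,2) S=134.8500 payoff=23.5600 vs cont=30.2623 → 30.2623 [wait]  node(4,3) S=181.6371 payoff=0.0000 vs cont=10.4703 → 10.4703 [wait]  node(4,4) S=244.6573 payoff=0.0000 vs cont=1.8397 → 1.8397 [wait]  ⇒ S*(4)=100.1146
t_3: node(3,0) S=86.2622 payoff=72.1478 vs cont=71.0301 → 72.1478 [stop]  node(3,1) S=116.1914 payoff=42.2186 vs cont=44.3393 → 44.3393 [wait]  node(3,2) S=156.5048 payoff=1.9052 vs cont=20.4858 → 20.4858 [wait]  node(3,3) S=210.8052 payoff=0.0000 vs cont=6.2263 → 6.2263 [wait]  ⇒ S*(3)=86.2622
t_2: node(2,0) S=100.1146 payoff=58.2954 vs cont=58.2024 → 58.2954 [stop]  node(2,1) S=134.8500 payoff=23.5600 vs cont=32.5011 → 32.5011 [wait]  node(2,2) S=181.6371 payoff=0.0000 vs cont=13.4515 → 13.4515 [wait]  ⇒ S*(2)=100.1146
t_1: node(1,0) S=116.1914 payoff=42.2186 vs cont=45.4210 → 45.4210 [wait]  node(1,1) S=156.5048 payoff=1.9052 vs cont=23.0675 → 23.0675 [wait]  ⇒ S*(1)=-
t_0: node(0,0) S=134.8500 payoff=23.5600 vs cont=34.2999 → 34.2999 [wait]  ⇒ S*(0)=-

price = 34.2999
boundary = - - 100.1146 86.2622 100.1146 86.2622 100.1146 116.1914 134.8500
tree:
34.2999
45.4210 23.0675
58.2954 32.5011 13.4515
72.1478 44.3393 20.4858 6.2263
84.0835 58.2954 30.2623 10.4703 1.8397
94.3677 72.1478 43.0295 17.2343 3.4869 0.1287
103.2289 84.0835 58.2954 27.5515 6.6009 0.2524 0.0000
110.8641 94.3677 72.1478 42.2186 12.4795 0.4951 0.0000 0.0000
117.4428 103.2289 84.0835 58.2954 23.5600 0.9712 0.0000 0.0000 0.0000
123.1112 110.8641 94.3677 72.1478 42.2186 1.9052 0.0000 0.0000 0.0000 0.0000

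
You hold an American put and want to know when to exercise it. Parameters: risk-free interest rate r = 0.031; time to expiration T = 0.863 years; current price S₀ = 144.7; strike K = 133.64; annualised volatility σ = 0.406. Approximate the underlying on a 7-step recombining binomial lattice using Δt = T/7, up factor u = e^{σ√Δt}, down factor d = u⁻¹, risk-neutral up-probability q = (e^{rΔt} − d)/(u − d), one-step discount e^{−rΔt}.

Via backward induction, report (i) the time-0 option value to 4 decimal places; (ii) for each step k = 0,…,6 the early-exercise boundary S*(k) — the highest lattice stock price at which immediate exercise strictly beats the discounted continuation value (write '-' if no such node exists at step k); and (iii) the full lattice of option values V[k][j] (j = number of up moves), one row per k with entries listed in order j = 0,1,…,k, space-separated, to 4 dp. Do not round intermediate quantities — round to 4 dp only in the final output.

price = 14.6834
boundary = - - - - 81.8135 94.3487 108.8045
tree:
14.6834
21.1858 7.6946
29.6677 12.0858 2.9571
40.0741 18.5323 5.1374 0.5979
51.8265 27.5511 8.8241 1.1494 0.0000
62.6962 39.2913 14.9411 2.2095 0.0000 0.0000
72.1218 51.8265 24.8355 4.2474 0.0000 0.0000 0.0000
80.2951 62.6962 39.2913 8.1649 0.0000 0.0000 0.0000 0.0000

Δt=0.12329  u=1.15322  d=0.86714  q=0.47781  discount=0.99619
step 7 (expiry): payoffs max(K−S,0) = 80.2951 62.6962 39.2913 8.1649 0.0000 0.0000 0.0000 0.0000
step 6: (k=6,j=0): S=61.5182, (K−S)⁺=72.1218, hold=71.6120 ⇒ V=72.1218 exercise | (k=6,j=1): S=81.8135, (K−S)⁺=51.8265, hold=51.3167 ⇒ V=51.8265 exercise | (k=6,j=2): S=108.8045, (K−S)⁺=24.8355, hold=24.3257 ⇒ V=24.8355 exercise | (k=6,j=3): S=144.7000, (K−S)⁺=0.0000, hold=4.2474 ⇒ V=4.2474 continue | (k=6,j=4): S=192.4377, (K−S)⁺=0.0000, hold=0.0000 ⇒ V=0.0000 continue | (k=6,j=5): S=255.9245, (K−S)⁺=0.0000, hold=0.0000 ⇒ V=0.0000 continue | (k=6,j=6): S=340.3561, (K−S)⁺=0.0000, hold=0.0000 ⇒ V=0.0000 continue  boundary S*=108.8045
step 5: (k=5,j=0): S=70.9438, (K−S)⁺=62.6962, hold=62.1864 ⇒ V=62.6962 exercise | (k=5,j=1): S=94.3487, (K−S)⁺=39.2913, hold=38.7815 ⇒ V=39.2913 exercise | (k=5,j=2): S=125.4751, (K−S)⁺=8.1649, hold=14.9411 ⇒ V=14.9411 continue | (k=5,j=3): S=166.8704, (K−S)⁺=0.0000, hold=2.2095 ⇒ V=2.2095 continue | (k=5,j=4): S=221.9224, (K−S)⁺=0.0000, hold=0.0000 ⇒ V=0.0000 continue | (k=5,j=5): S=295.1364, (K−S)⁺=0.0000, hold=0.0000 ⇒ V=0.0000 continue  boundary S*=94.3487
step 4: (k=4,j=0): S=81.8135, (K−S)⁺=51.8265, hold=51.3167 ⇒ V=51.8265 exercise | (k=4,j=1): S=108.8045, (K−S)⁺=24.8355, hold=27.5511 ⇒ V=27.5511 continue | (k=4,j=2): S=144.7000, (K−S)⁺=0.0000, hold=8.8241 ⇒ V=8.8241 continue | (k=4,j=3): S=192.4377, (K−S)⁺=0.0000, hold=1.1494 ⇒ V=1.1494 continue | (k=4,j=4): S=255.9245, (K−S)⁺=0.0000, hold=0.0000 ⇒ V=0.0000 continue  boundary S*=81.8135
step 3: (k=3,j=0): S=94.3487, (K−S)⁺=39.2913, hold=40.0741 ⇒ V=40.0741 continue | (k=3,j=1): S=125.4751, (K−S)⁺=8.1649, hold=18.5323 ⇒ V=18.5323 continue | (k=3,j=2): S=166.8704, (K−S)⁺=0.0000, hold=5.1374 ⇒ V=5.1374 continue | (k=3,j=3): S=221.9224, (K−S)⁺=0.0000, hold=0.5979 ⇒ V=0.5979 continue  boundary S*=-
step 2: (k=2,j=0): S=108.8045, (K−S)⁺=24.8355, hold=29.6677 ⇒ V=29.6677 continue | (k=2,j=1): S=144.7000, (K−S)⁺=0.0000, hold=12.0858 ⇒ V=12.0858 continue | (k=2,j=2): S=192.4377, (K−S)⁺=0.0000, hold=2.9571 ⇒ V=2.9571 continue  boundary S*=-
step 1: (k=1,j=0): S=125.4751, (K−S)⁺=8.1649, hold=21.1858 ⇒ V=21.1858 continue | (k=1,j=1): S=166.8704, (K−S)⁺=0.0000, hold=7.6946 ⇒ V=7.6946 continue  boundary S*=-
step 0: (k=0,j=0): S=144.7000, (K−S)⁺=0.0000, hold=14.6834 ⇒ V=14.6834 continue  boundary S*=-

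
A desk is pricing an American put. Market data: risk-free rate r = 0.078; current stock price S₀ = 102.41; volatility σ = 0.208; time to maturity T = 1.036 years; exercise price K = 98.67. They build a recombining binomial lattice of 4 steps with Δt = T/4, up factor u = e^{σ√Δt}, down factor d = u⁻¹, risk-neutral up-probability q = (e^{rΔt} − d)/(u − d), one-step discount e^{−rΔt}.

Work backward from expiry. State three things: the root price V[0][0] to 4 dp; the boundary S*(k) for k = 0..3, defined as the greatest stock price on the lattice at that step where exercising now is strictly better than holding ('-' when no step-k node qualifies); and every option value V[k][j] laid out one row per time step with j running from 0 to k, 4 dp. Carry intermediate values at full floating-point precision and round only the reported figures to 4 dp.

params: Δt=0.25900 u=1.11166 d=0.89955 q=0.56977 e^(-rΔt)=0.98000
t_4 payoffs: 31.6117 15.8000 0.0000 0.0000 0.0000
t_3: node(3,0) S=74.5461 payoff=24.1239 vs cont=22.1505 → 24.1239 [stop]  node(3,1) S=92.1234 payoff=6.5466 vs cont=6.6616 → 6.6616 [wait]  node(3,2) S=113.8452 payoff=0.0000 vs cont=0.0000 → 0.0000 [wait]  node(3,3) S=140.6888 payoff=0.0000 vs cont=0.0000 → 0.0000 [wait]  ⇒ S*(3)=74.5461
t_2: node(2,0) S=82.8700 payoff=15.8000 vs cont=13.8909 → 15.8000 [stop]  node(2,1) S=102.4100 payoff=0.0000 vs cont=2.8087 → 2.8087 [wait]  node(2,2) S=126.5573 payoff=0.0000 vs cont=0.0000 → 0.0000 [wait]  ⇒ S*(2)=82.8700
t_1: node(1,0) S=92.1234 payoff=6.5466 vs cont=8.2299 → 8.2299 [wait]  node(1,1) S=113.8452 payoff=0.0000 vs cont=1.1842 → 1.1842 [wait]  ⇒ S*(1)=-
t_0: node(0,0) S=102.4100 payoff=0.0000 vs cont=4.1311 → 4.1311 [wait]  ⇒ S*(0)=-

price = 4.1311
boundary = - - 82.8700 74.5461
tree:
4.1311
8.2299 1.1842
15.8000 2.8087 0.0000
24.1239 6.6616 0.0000 0.0000
31.6117 15.8000 0.0000 0.0000 0.0000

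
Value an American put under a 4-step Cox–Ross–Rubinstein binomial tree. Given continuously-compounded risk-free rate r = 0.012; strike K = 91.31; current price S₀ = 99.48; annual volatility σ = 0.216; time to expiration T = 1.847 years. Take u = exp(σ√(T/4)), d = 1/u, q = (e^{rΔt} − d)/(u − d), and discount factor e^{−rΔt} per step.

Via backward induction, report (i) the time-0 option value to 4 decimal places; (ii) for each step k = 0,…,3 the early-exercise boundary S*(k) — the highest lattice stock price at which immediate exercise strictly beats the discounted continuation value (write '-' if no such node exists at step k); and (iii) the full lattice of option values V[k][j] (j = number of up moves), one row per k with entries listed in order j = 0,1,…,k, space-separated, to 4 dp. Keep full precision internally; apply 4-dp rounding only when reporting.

params: Δt=0.46175 u=1.15810 d=0.86349 q=0.48223 e^(-rΔt)=0.99447
t_4 payoffs: 36.0058 17.1368 0.0000 0.0000 0.0000
t_3: node(3,0) S=64.0476 payoff=27.2624 vs cont=26.7579 → 27.2624 [stop]  node(3,1) S=85.8997 payoff=5.4103 vs cont=8.8239 → 8.8239 [wait]  node(3,2) S=115.2073 payoff=0.0000 vs cont=0.0000 → 0.0000 [wait]  node(3,3) S=154.5143 payoff=0.0000 vs cont=0.0000 → 0.0000 [wait]  ⇒ S*(3)=64.0476
t_2: node(2,0) S=74.1732 payoff=17.1368 vs cont=18.2692 → 18.2692 [wait]  node(2,1) S=99.4800 payoff=0.0000 vs cont=4.5435 → 4.5435 [wait]  node(2,2) S=133.4211 payoff=0.0000 vs cont=0.0000 → 0.0000 [wait]  ⇒ S*(2)=-
t_1: node(1,0) S=85.8997 payoff=5.4103 vs cont=11.5859 → 11.5859 [wait]  node(1,1) S=115.2073 payoff=0.0000 vs cont=2.3395 → 2.3395 [wait]  ⇒ S*(1)=-
t_0: node(0,0) S=99.4800 payoff=0.0000 vs cont=7.0876 → 7.0876 [wait]  ⇒ S*(0)=-

price = 7.0876
boundary = - - - 64.0476
tree:
7.0876
11.5859 2.3395
18.2692 4.5435 0.0000
27.2624 8.8239 0.0000 0.0000
36.0058 17.1368 0.0000 0.0000 0.0000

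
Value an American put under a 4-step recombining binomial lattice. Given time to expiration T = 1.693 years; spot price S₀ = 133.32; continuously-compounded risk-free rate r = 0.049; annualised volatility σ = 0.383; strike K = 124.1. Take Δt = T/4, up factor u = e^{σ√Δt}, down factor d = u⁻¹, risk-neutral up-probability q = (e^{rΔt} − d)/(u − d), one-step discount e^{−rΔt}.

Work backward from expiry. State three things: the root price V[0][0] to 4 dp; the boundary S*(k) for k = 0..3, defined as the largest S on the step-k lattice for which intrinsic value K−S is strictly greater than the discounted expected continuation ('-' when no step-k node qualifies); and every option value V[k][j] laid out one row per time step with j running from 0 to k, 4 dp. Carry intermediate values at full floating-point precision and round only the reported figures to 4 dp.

price = 16.5587
boundary = - - 80.9969 63.1328
tree:
16.5587
27.2287 5.7067
43.1031 11.1967 0.0000
60.9672 21.9685 0.0000 0.0000
74.8914 43.1031 0.0000 0.0000 0.0000

Δt=0.42325, u=1.28296, d=0.77945, q=0.47965, disc=e^(-rΔt)=0.97947
k=4 terminal: V=max(K-S,0) → 74.8914 43.1031 0.0000 0.0000 0.0000
k=3: j=0 S=63.1328 intr=60.9672 cont=58.4200 V=60.9672[EX]; j=1 S=103.9158 intr=20.1842 cont=21.9685 V=21.9685[hold]; j=2 S=171.0444 intr=0.0000 cont=0.0000 V=0.0000[hold]; j=3 S=281.5373 intr=0.0000 cont=0.0000 V=0.0000[hold]  S*(3)=63.1328
k=2: j=0 S=80.9969 intr=43.1031 cont=41.3942 V=43.1031[EX]; j=1 S=133.3200 intr=0.0000 cont=11.1967 V=11.1967[hold]; j=2 S=219.4433 intr=0.0000 cont=0.0000 V=0.0000[hold]  S*(2)=80.9969
k=1: j=0 S=103.9158 intr=20.1842 cont=27.2287 V=27.2287[hold]; j=1 S=171.0444 intr=0.0000 cont=5.7067 V=5.7067[hold]  S*(1)=-
k=0: j=0 S=133.3200 intr=0.0000 cont=16.5587 V=16.5587[hold]  S*(0)=-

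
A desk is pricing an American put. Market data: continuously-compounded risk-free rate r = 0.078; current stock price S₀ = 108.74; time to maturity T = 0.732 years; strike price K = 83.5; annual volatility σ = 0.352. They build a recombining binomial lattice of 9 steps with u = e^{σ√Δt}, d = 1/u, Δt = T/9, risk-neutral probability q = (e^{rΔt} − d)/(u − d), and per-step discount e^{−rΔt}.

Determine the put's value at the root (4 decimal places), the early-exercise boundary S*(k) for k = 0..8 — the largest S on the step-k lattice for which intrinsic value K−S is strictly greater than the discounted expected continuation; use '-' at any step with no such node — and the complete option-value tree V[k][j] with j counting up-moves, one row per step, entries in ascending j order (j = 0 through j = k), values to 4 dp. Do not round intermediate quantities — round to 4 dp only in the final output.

Δt=0.08133, u=1.10560, d=0.90449, q=0.50657, disc=e^(-rΔt)=0.99368
k=9 terminal: V=max(K-S,0) → 39.4433 29.6474 17.6733 3.0369 0.0000 0.0000 0.0000 0.0000 0.0000 0.0000
k=8: j=0 S=48.7090 intr=34.7910 cont=34.2629 V=34.7910[EX]; j=1 S=59.5394 intr=23.9606 cont=23.4325 V=23.9606[EX]; j=2 S=72.7779 intr=10.7221 cont=10.1941 V=10.7221[EX]; j=3 S=88.9599 intr=0.0000 cont=1.4890 V=1.4890[hold]; j=4 S=108.7400 intr=0.0000 cont=0.0000 V=0.0000[hold]; j=5 S=132.9181 intr=0.0000 cont=0.0000 V=0.0000[hold]; j=6 S=162.4723 intr=0.0000 cont=0.0000 V=0.0000[hold]; j=7 S=198.5977 intr=0.0000 cont=0.0000 V=0.0000[hold]; j=8 S=242.7555 intr=0.0000 cont=0.0000 V=0.0000[hold]  S*(8)=72.7779
k=7: j=0 S=53.8526 intr=29.6474 cont=29.1193 V=29.6474[EX]; j=1 S=65.8267 intr=17.6733 cont=17.1453 V=17.6733[EX]; j=2 S=80.4631 intr=3.0369 cont=6.0067 V=6.0067[hold]; j=3 S=98.3540 intr=0.0000 cont=0.7301 V=0.7301[hold]; j=4 S=120.2228 intr=0.0000 cont=0.0000 V=0.0000[hold]; j=5 S=146.9541 intr=0.0000 cont=0.0000 V=0.0000[hold]; j=6 S=179.6291 intr=0.0000 cont=0.0000 V=0.0000[hold]; j=7 S=219.5693 intr=0.0000 cont=0.0000 V=0.0000[hold]  S*(7)=65.8267
k=6: j=0 S=59.5394 intr=23.9606 cont=23.4325 V=23.9606[EX]; j=1 S=72.7779 intr=10.7221 cont=11.6890 V=11.6890[hold]; j=2 S=88.9599 intr=0.0000 cont=3.3126 V=3.3126[hold]; j=3 S=108.7400 intr=0.0000 cont=0.3580 V=0.3580[hold]; j=4 S=132.9181 intr=0.0000 cont=0.0000 V=0.0000[hold]; j=5 S=162.4723 intr=0.0000 cont=0.0000 V=0.0000[hold]; j=6 S=198.5977 intr=0.0000 cont=0.0000 V=0.0000[hold]  S*(6)=59.5394
k=5: j=0 S=65.8267 intr=17.6733 cont=17.6319 V=17.6733[EX]; j=1 S=80.4631 intr=3.0369 cont=7.3987 V=7.3987[hold]; j=2 S=98.3540 intr=0.0000 cont=1.8044 V=1.8044[hold]; j=3 S=120.2228 intr=0.0000 cont=0.1755 V=0.1755[hold]; j=4 S=146.9541 intr=0.0000 cont=0.0000 V=0.0000[hold]; j=5 S=179.6291 intr=0.0000 cont=0.0000 V=0.0000[hold]  S*(5)=65.8267
k=4: j=0 S=72.7779 intr=10.7221 cont=12.3897 V=12.3897[hold]; j=1 S=88.9599 intr=0.0000 cont=4.5359 V=4.5359[hold]; j=2 S=108.7400 intr=0.0000 cont=0.9731 V=0.9731[hold]; j=3 S=132.9181 intr=0.0000 cont=0.0861 V=0.0861[hold]; j=4 S=162.4723 intr=0.0000 cont=0.0000 V=0.0000[hold]  S*(4)=-
k=3: j=0 S=80.4631 intr=3.0369 cont=8.3580 V=8.3580[hold]; j=1 S=98.3540 intr=0.0000 cont=2.7138 V=2.7138[hold]; j=2 S=120.2228 intr=0.0000 cont=0.5204 V=0.5204[hold]; j=3 S=146.9541 intr=0.0000 cont=0.0422 V=0.0422[hold]  S*(3)=-
k=2: j=0 S=88.9599 intr=0.0000 cont=5.4641 V=5.4641[hold]; j=1 S=108.7400 intr=0.0000 cont=1.5926 V=1.5926[hold]; j=2 S=132.9181 intr=0.0000 cont=0.2764 V=0.2764[hold]  S*(2)=-
k=1: j=0 S=98.3540 intr=0.0000 cont=3.4807 V=3.4807[hold]; j=1 S=120.2228 intr=0.0000 cont=0.9200 V=0.9200[hold]  S*(1)=-
k=0: j=0 S=108.7400 intr=0.0000 cont=2.1697 V=2.1697[hold]  S*(0)=-

price = 2.1697
boundary = - - - - - 65.8267 59.5394 65.8267 72.7779
tree:
2.1697
3.4807 0.9200
5.4641 1.5926 0.2764
8.3580 2.7138 0.5204 0.0422
12.3897 4.5359 0.9731 0.0861 0.0000
17.6733 7.3987 1.8044 0.1755 0.0000 0.0000
23.9606 11.6890 3.3126 0.3580 0.0000 0.0000 0.0000
29.6474 17.6733 6.0067 0.7301 0.0000 0.0000 0.0000 0.0000
34.7910 23.9606 10.7221 1.4890 0.0000 0.0000 0.0000 0.0000 0.0000
39.4433 29.6474 17.6733 3.0369 0.0000 0.0000 0.0000 0.0000 0.0000 0.0000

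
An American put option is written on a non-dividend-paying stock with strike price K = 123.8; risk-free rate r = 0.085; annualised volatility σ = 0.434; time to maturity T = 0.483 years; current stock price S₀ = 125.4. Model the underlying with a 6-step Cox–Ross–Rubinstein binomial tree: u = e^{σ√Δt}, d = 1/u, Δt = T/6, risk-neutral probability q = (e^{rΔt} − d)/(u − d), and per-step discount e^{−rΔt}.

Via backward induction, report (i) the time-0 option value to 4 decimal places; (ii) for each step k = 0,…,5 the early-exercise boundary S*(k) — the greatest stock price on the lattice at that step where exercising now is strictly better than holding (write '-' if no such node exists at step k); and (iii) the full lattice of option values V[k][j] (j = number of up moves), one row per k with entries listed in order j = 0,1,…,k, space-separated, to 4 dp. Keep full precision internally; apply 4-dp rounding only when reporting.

price = 11.7411
boundary = - - - 86.6692 98.0262 110.8715
tree:
11.7411
17.9723 5.5985
26.4766 9.6157 1.6113
37.1308 16.0623 3.2257 0.0000
47.1721 25.7738 6.4579 0.0000 0.0000
56.0500 37.1308 12.9285 0.0000 0.0000 0.0000
63.8993 47.1721 25.7738 0.0000 0.0000 0.0000 0.0000

Δt=0.08050, u=1.13104, d=0.88414, q=0.49706, disc=e^(-rΔt)=0.99318
k=6 terminal: V=max(K-S,0) → 63.8993 47.1721 25.7738 0.0000 0.0000 0.0000 0.0000
k=5: j=0 S=67.7500 intr=56.0500 cont=55.2058 V=56.0500[EX]; j=1 S=86.6692 intr=37.1308 cont=36.2866 V=37.1308[EX]; j=2 S=110.8715 intr=12.9285 cont=12.8742 V=12.9285[EX]; j=3 S=141.8323 intr=0.0000 cont=0.0000 V=0.0000[hold]; j=4 S=181.4389 intr=0.0000 cont=0.0000 V=0.0000[hold]; j=5 S=232.1056 intr=0.0000 cont=0.0000 V=0.0000[hold]  S*(5)=110.8715
k=4: j=0 S=76.6279 intr=47.1721 cont=46.3279 V=47.1721[EX]; j=1 S=98.0262 intr=25.7738 cont=24.9296 V=25.7738[EX]; j=2 S=125.4000 intr=0.0000 cont=6.4579 V=6.4579[hold]; j=3 S=160.4179 intr=0.0000 cont=0.0000 V=0.0000[hold]; j=4 S=205.2145 intr=0.0000 cont=0.0000 V=0.0000[hold]  S*(4)=98.0262
k=3: j=0 S=86.6692 intr=37.1308 cont=36.2866 V=37.1308[EX]; j=1 S=110.8715 intr=12.9285 cont=16.0623 V=16.0623[hold]; j=2 S=141.8323 intr=0.0000 cont=3.2257 V=3.2257[hold]; j=3 S=181.4389 intr=0.0000 cont=0.0000 V=0.0000[hold]  S*(3)=86.6692
k=2: j=0 S=98.0262 intr=25.7738 cont=26.4766 V=26.4766[hold]; j=1 S=125.4000 intr=0.0000 cont=9.6157 V=9.6157[hold]; j=2 S=160.4179 intr=0.0000 cont=1.6113 V=1.6113[hold]  S*(2)=-
k=1: j=0 S=110.8715 intr=12.9285 cont=17.9723 V=17.9723[hold]; j=1 S=141.8323 intr=0.0000 cont=5.5985 V=5.5985[hold]  S*(1)=-
k=0: j=0 S=125.4000 intr=0.0000 cont=11.7411 V=11.7411[hold]  S*(0)=-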